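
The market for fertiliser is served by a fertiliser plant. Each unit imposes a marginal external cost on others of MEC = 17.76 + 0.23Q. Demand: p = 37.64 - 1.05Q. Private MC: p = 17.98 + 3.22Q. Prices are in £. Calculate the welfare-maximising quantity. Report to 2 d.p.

Social marginal cost = private MC + MEC = 35.74 + 3.45Q.
Set SMC = demand: 35.74 + 3.45Q = 37.64 - 1.05Q → Q* = 0.4222.

Q* = 0.42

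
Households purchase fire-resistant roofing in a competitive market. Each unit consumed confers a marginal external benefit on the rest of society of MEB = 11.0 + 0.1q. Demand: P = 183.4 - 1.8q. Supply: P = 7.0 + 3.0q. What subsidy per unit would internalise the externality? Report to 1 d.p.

subsidy = 15.0 per unit

Social marginal benefit = demand + MEB = 194.4 - 1.7q.
Set SMB = MC: 194.4 - 1.7q = 7.0 + 3.0q → q* = 39.8723.
The Pigouvian subsidy equals MEB at q*: 11.0 + 0.1×39.8723 = 14.9872.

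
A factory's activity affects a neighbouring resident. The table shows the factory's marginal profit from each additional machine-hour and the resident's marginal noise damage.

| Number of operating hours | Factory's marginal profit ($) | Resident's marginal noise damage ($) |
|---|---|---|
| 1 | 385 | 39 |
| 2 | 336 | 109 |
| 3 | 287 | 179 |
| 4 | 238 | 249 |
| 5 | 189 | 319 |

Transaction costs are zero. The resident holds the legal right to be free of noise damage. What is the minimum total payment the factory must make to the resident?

Efficient level: marginal profit ≥ marginal noise damage through level 3, so k* = 3.
With the resident holding the right, the factory must at least compensate total damage at k*: 39 + 109 + 179 = 327.

$327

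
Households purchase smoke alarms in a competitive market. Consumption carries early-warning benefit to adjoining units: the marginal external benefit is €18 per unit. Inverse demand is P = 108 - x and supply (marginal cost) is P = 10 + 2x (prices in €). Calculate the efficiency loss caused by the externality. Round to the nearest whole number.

Market equilibrium (private): 10 + 2x = 108 - x → x_m = 32.6667.
Social marginal benefit = demand + MEB = 126 - x.
Set SMB = MC: 126 - x = 10 + 2x → x* = 38.6667.
Between x* and x_m the wedge SMB − MC runs linearly from 0 to MEB(x_m), so the loss is a triangle.
DWL = ½ × 6.0000 × 18.0000 = 54.0000.

DWL = €54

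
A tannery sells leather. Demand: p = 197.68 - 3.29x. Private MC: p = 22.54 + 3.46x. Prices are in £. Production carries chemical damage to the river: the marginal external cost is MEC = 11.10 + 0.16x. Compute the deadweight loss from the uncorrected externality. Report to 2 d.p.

Market equilibrium (private): 22.54 + 3.46x = 197.68 - 3.29x → x_m = 25.9467.
Social marginal cost = private MC + MEC = 33.64 + 3.62x.
Set SMC = demand: 33.64 + 3.62x = 197.68 - 3.29x → x* = 23.7395.
The welfare-loss triangle has base |x_m − x*| and height MEC(x_m) (the vertical gap between SMC and demand is zero at x* and MEC at x_m).
DWL = ½ × 2.2072 × 15.2515 = 16.8316.

DWL = £16.83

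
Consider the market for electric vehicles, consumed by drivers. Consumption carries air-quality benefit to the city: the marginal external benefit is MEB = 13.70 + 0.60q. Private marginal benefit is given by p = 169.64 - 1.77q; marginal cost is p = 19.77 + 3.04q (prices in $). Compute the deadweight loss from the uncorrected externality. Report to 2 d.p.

DWL = $124.63

Market equilibrium (private): 19.77 + 3.04q = 169.64 - 1.77q → q_m = 31.1580.
Social marginal benefit = demand + MEB = 183.34 - 1.17q.
Set SMB = MC: 183.34 - 1.17q = 19.77 + 3.04q → q* = 38.8527.
The loss is the area between SMB and MC from q* to q_m; with linear curves that's a triangle of height MEB(q_m).
DWL = ½ × 7.6947 × 32.3948 = 124.6341.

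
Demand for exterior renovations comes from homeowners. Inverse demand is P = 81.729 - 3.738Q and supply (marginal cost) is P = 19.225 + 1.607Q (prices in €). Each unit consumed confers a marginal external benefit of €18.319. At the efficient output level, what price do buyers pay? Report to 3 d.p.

Social marginal benefit = demand + MEB = 100.048 - 3.738Q.
Set SMB = MC: 100.048 - 3.738Q = 19.225 + 1.607Q → Q* = 15.1212.
Consumer price on the demand curve at Q*: 81.729 − 3.738×15.1212 = 25.2060.

P = €25.206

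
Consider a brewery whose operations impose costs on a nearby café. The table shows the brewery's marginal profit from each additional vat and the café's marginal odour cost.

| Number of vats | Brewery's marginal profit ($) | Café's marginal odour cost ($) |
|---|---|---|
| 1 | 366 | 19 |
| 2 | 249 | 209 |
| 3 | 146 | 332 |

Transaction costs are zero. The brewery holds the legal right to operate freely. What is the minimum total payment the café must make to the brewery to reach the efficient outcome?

Left alone the brewery would choose level 3 (marginal profit stays positive).
Efficient level: k* = 2 (marginal profit ≥ marginal odour cost through 2).
The café must at least cover the brewery's forgone profit from cutting 3→2: 146 = 146.

$146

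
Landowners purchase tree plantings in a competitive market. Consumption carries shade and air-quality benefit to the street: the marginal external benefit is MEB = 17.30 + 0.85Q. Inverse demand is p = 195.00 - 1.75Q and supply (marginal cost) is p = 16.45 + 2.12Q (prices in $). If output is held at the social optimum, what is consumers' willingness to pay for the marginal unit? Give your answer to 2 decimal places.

P = $81.51

Social marginal benefit = demand + MEB = 212.30 - 0.90Q.
Set SMB = MC: 212.30 - 0.90Q = 16.45 + 2.12Q → Q* = 64.8510.
Consumer price on the demand curve at Q*: 195.00 − 1.75×64.8510 = 81.5108.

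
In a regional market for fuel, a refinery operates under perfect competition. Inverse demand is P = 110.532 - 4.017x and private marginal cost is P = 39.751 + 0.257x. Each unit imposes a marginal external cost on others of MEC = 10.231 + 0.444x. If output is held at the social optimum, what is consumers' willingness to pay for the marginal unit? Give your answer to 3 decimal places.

P = 58.979

Social marginal cost = private MC + MEC = 49.982 + 0.701x.
Set SMC = demand: 49.982 + 0.701x = 110.532 - 4.017x → x* = 12.8338.
Consumer price on the demand curve at x*: 110.532 − 4.017×12.8338 = 58.9786.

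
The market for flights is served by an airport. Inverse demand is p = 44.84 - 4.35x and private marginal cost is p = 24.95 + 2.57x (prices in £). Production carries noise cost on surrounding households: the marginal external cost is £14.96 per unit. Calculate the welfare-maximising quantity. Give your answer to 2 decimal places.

x* = 0.71

Social marginal cost = private MC + MEC = 39.91 + 2.57x.
Set SMC = demand: 39.91 + 2.57x = 44.84 - 4.35x → x* = 0.7124.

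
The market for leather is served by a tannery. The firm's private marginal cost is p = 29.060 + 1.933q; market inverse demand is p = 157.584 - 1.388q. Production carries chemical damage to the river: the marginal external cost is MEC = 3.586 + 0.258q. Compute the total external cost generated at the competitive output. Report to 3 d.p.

Market equilibrium (private): 29.060 + 1.933q = 157.584 - 1.388q → q_m = 38.7004.
Total external cost = ∫₀^{q_m} (3.586 + 0.258q) dq = 3.586×38.7004 + ½×0.258×38.7004² = 331.9856.

331.986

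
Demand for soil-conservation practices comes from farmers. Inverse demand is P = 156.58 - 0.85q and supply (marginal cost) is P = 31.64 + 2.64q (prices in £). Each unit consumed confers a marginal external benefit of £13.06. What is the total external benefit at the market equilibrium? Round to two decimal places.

Market equilibrium (private): 31.64 + 2.64q = 156.58 - 0.85q → q_m = 35.7994.
Total external benefit = MEB × q_m = 13.06 × 35.7994 = 467.5402.

£467.54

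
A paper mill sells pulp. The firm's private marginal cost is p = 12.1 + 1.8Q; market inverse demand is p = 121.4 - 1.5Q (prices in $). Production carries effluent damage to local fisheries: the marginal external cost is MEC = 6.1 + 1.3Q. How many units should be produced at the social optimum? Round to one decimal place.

Social marginal cost = private MC + MEC = 18.2 + 3.1Q.
Set SMC = demand: 18.2 + 3.1Q = 121.4 - 1.5Q → Q* = 22.4348.

Q* = 22.4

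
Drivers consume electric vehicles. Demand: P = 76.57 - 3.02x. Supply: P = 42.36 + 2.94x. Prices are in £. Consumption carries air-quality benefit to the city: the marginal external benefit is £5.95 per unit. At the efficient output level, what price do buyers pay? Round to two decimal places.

Social marginal benefit = demand + MEB = 82.52 - 3.02x.
Set SMB = MC: 82.52 - 3.02x = 42.36 + 2.94x → x* = 6.7383.
Consumer price on the demand curve at x*: 76.57 − 3.02×6.7383 = 56.2203.

P = £56.22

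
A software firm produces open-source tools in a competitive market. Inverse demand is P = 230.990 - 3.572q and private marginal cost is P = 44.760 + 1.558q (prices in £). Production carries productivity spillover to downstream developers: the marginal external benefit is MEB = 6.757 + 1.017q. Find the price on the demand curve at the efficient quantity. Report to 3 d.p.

Social marginal cost = private MC − MEB = 38.003 + 0.541q.
Set SMC = demand: 38.003 + 0.541q = 230.990 - 3.572q → q* = 46.9212.
Consumer price on the demand curve at q*: 230.990 − 3.572×46.9212 = 63.3875.

P = £63.387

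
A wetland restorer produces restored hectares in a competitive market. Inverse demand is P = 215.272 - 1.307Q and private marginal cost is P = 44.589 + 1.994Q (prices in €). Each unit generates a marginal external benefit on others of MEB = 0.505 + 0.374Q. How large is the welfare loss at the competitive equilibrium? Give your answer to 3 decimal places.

Market equilibrium (private): 44.589 + 1.994Q = 215.272 - 1.307Q → Q_m = 51.7065.
Social marginal cost = private MC − MEB = 44.084 + 1.620Q.
Set SMC = demand: 44.084 + 1.620Q = 215.272 - 1.307Q → Q* = 58.4858.
Height of the DWL triangle at Q_m is demand(Q_m) − SMC(Q_m) = MEB(Q_m) = 19.8432.
DWL = ½ × 6.7793 × 19.8432 = 67.2615.

DWL = €67.262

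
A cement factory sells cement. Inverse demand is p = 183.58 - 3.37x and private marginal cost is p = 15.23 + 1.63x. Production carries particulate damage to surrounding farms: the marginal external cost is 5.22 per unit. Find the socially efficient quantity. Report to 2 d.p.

Social marginal cost = private MC + MEC = 20.45 + 1.63x.
Set SMC = demand: 20.45 + 1.63x = 183.58 - 3.37x → x* = 32.6260.

x* = 32.63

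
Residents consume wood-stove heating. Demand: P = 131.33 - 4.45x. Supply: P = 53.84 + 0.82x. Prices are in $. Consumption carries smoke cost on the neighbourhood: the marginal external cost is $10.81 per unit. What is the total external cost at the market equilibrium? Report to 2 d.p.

Market equilibrium (private): 53.84 + 0.82x = 131.33 - 4.45x → x_m = 14.7040.
Total external cost = MEC × x_m = 10.81 × 14.7040 = 158.9502.

$158.95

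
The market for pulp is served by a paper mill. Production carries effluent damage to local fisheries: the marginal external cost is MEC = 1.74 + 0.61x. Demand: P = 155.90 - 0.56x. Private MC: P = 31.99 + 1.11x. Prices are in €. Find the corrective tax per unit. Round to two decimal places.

tax = €34.43 per unit

Social marginal cost = private MC + MEC = 33.73 + 1.72x.
Set SMC = demand: 33.73 + 1.72x = 155.90 - 0.56x → x* = 53.5833.
The Pigouvian tax equals MEC at x*: 1.74 + 0.61×53.5833 = 34.4258.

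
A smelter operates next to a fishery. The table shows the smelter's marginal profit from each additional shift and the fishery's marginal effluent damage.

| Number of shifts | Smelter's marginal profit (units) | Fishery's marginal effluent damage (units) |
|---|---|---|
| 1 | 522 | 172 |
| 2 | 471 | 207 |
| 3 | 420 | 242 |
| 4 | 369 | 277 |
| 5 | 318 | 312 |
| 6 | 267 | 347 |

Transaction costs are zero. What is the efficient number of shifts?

5

Bargaining reaches the level where marginal profit last exceeds marginal effluent damage.
That holds through level 5 (318 ≥ 312) but not at 6 (267 < 347).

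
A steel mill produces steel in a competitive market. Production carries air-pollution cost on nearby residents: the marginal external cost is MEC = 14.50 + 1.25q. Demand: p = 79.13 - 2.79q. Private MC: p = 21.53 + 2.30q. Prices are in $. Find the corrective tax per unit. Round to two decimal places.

tax = $23.00 per unit

Social marginal cost = private MC + MEC = 36.03 + 3.55q.
Set SMC = demand: 36.03 + 3.55q = 79.13 - 2.79q → q* = 6.7981.
The Pigouvian tax equals MEC at q*: 14.50 + 1.25×6.7981 = 22.9976.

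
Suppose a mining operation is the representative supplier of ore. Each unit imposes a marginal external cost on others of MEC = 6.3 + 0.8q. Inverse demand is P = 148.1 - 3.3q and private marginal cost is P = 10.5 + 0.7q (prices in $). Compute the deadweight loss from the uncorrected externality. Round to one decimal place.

DWL = $119.1

Market equilibrium (private): 10.5 + 0.7q = 148.1 - 3.3q → q_m = 34.4000.
Social marginal cost = private MC + MEC = 16.8 + 1.5q.
Set SMC = demand: 16.8 + 1.5q = 148.1 - 3.3q → q* = 27.3542.
Height of the DWL triangle at q_m is SMC(q_m) − demand(q_m) = MEC(q_m) = 33.8200.
DWL = ½ × 7.0458 × 33.8200 = 119.1445.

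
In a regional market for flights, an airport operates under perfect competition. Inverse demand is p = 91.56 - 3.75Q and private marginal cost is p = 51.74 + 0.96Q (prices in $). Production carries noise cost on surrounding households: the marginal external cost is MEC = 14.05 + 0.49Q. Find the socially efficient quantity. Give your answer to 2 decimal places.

Q* = 4.96

Social marginal cost = private MC + MEC = 65.79 + 1.45Q.
Set SMC = demand: 65.79 + 1.45Q = 91.56 - 3.75Q → Q* = 4.9558.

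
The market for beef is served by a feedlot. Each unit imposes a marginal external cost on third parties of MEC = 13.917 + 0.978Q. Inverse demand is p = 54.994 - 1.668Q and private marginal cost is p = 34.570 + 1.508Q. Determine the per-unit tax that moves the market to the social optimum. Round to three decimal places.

Social marginal cost = private MC + MEC = 48.487 + 2.486Q.
Set SMC = demand: 48.487 + 2.486Q = 54.994 - 1.668Q → Q* = 1.5664.
The Pigouvian tax equals MEC at Q*: 13.917 + 0.978×1.5664 = 15.4489.

tax = 15.449 per unit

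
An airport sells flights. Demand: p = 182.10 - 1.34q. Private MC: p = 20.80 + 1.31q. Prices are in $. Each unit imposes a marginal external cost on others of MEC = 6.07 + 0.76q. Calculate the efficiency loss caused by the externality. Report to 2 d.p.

DWL = $401.52

Market equilibrium (private): 20.80 + 1.31q = 182.10 - 1.34q → q_m = 60.8679.
Social marginal cost = private MC + MEC = 26.87 + 2.07q.
Set SMC = demand: 26.87 + 2.07q = 182.10 - 1.34q → q* = 45.5220.
Between q* and q_m the wedge SMC − demand runs linearly from 0 to MEC(q_m), so the loss is a triangle.
DWL = ½ × 15.3459 × 52.3296 = 401.5224.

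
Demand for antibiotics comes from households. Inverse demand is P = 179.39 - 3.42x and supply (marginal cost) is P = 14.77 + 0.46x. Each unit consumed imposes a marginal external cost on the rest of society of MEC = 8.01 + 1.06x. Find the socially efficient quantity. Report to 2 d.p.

Social marginal benefit = demand − MEC = 171.38 - 4.48x.
Set SMB = MC: 171.38 - 4.48x = 14.77 + 0.46x → x* = 31.7024.

x* = 31.70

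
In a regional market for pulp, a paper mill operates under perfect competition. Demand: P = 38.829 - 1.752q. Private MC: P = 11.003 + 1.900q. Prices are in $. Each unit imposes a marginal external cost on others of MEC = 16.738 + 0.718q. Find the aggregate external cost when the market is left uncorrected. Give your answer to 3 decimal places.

$148.375

Market equilibrium (private): 11.003 + 1.900q = 38.829 - 1.752q → q_m = 7.6194.
Total external cost = ∫₀^{q_m} (16.738 + 0.718q) dq = 16.738×7.6194 + ½×0.718×7.6194² = 148.3754.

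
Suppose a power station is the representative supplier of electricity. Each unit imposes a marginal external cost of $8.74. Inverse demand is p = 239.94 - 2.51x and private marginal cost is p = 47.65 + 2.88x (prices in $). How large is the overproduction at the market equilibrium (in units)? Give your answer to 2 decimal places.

1.62 units

Market equilibrium (private): 47.65 + 2.88x = 239.94 - 2.51x → x_m = 35.6753.
Social marginal cost = private MC + MEC = 56.39 + 2.88x.
Set SMC = demand: 56.39 + 2.88x = 239.94 - 2.51x → x* = 34.0538.
Gap = |35.6753 − 34.0538| = 1.6215.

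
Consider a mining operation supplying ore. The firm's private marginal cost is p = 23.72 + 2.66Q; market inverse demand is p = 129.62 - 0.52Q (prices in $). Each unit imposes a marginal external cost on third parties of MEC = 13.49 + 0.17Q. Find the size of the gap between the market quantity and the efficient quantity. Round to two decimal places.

Market equilibrium (private): 23.72 + 2.66Q = 129.62 - 0.52Q → Q_m = 33.3019.
Social marginal cost = private MC + MEC = 37.21 + 2.83Q.
Set SMC = demand: 37.21 + 2.83Q = 129.62 - 0.52Q → Q* = 27.5851.
Gap = |33.3019 − 27.5851| = 5.7168.

5.72 units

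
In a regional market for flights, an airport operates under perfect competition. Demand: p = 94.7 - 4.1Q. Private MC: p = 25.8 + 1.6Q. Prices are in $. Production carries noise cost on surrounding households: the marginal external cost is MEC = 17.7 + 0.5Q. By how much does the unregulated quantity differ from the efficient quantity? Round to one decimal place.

Market equilibrium (private): 25.8 + 1.6Q = 94.7 - 4.1Q → Q_m = 12.0877.
Social marginal cost = private MC + MEC = 43.5 + 2.1Q.
Set SMC = demand: 43.5 + 2.1Q = 94.7 - 4.1Q → Q* = 8.2581.
Gap = |12.0877 − 8.2581| = 3.8296.

3.8 units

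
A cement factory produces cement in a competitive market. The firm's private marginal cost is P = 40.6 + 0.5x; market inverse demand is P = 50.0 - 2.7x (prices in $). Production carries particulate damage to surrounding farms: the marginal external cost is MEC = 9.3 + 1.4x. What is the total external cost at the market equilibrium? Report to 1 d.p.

Market equilibrium (private): 40.6 + 0.5x = 50.0 - 2.7x → x_m = 2.9375.
Total external cost = ∫₀^{x_m} (9.3 + 1.4x) dx = 9.3×2.9375 + ½×1.4×2.9375² = 33.3590.

$33.4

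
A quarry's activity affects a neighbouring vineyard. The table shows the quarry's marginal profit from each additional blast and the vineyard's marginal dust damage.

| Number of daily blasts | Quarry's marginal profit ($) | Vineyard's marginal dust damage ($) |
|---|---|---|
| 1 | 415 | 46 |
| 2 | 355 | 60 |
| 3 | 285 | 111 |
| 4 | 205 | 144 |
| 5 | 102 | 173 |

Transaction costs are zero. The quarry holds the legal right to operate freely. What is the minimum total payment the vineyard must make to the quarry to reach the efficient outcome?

$102

Left alone the quarry would choose level 5 (marginal profit stays positive).
Efficient level: k* = 4 (marginal profit ≥ marginal dust damage through 4).
The vineyard must at least cover the quarry's forgone profit from cutting 5→4: 102 = 102.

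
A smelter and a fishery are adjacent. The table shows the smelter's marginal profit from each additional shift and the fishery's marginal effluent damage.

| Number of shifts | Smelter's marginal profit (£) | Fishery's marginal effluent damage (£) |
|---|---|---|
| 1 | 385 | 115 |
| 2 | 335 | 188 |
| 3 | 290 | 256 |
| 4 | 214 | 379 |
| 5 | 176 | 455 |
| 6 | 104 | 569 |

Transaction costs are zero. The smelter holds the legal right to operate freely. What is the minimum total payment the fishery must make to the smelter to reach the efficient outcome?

Left alone the smelter would choose level 6 (marginal profit stays positive).
Efficient level: k* = 3 (marginal profit ≥ marginal effluent damage through 3).
The fishery must at least cover the smelter's forgone profit from cutting 6→3: 214 + 176 + 104 = 494.

£494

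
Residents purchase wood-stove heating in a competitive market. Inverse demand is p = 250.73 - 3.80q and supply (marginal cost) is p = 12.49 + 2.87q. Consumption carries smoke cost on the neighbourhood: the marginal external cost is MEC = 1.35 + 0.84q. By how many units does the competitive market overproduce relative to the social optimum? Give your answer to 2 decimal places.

Market equilibrium (private): 12.49 + 2.87q = 250.73 - 3.80q → q_m = 35.7181.
Social marginal benefit = demand − MEC = 249.38 - 4.64q.
Set SMB = MC: 249.38 - 4.64q = 12.49 + 2.87q → q* = 31.5433.
Gap = |35.7181 − 31.5433| = 4.1748.

4.17 units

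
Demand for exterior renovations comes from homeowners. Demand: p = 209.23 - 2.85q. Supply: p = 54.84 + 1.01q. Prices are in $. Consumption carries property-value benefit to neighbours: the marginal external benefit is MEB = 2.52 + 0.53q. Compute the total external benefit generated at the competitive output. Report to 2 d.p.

Market equilibrium (private): 54.84 + 1.01q = 209.23 - 2.85q → q_m = 39.9974.
Total external benefit = ∫₀^{q_m} (2.52 + 0.53q) dq = 2.52×39.9974 + ½×0.53×39.9974² = 524.7383.

$524.74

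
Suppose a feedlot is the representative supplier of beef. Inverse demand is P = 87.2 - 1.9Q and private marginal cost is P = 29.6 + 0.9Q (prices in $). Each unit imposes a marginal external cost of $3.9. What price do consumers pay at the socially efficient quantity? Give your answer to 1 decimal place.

Social marginal cost = private MC + MEC = 33.5 + 0.9Q.
Set SMC = demand: 33.5 + 0.9Q = 87.2 - 1.9Q → Q* = 19.1786.
Consumer price on the demand curve at Q*: 87.2 − 1.9×19.1786 = 50.7607.

P = $50.8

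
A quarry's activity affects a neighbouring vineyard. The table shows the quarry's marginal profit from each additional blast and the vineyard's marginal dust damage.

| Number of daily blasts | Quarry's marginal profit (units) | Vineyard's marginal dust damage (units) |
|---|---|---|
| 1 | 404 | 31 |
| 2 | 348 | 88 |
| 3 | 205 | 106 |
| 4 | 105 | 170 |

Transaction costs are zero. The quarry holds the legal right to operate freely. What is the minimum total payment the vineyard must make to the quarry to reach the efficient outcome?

Left alone the quarry would choose level 4 (marginal profit stays positive).
Efficient level: k* = 3 (marginal profit ≥ marginal dust damage through 3).
The vineyard must at least cover the quarry's forgone profit from cutting 4→3: 105 = 105.

105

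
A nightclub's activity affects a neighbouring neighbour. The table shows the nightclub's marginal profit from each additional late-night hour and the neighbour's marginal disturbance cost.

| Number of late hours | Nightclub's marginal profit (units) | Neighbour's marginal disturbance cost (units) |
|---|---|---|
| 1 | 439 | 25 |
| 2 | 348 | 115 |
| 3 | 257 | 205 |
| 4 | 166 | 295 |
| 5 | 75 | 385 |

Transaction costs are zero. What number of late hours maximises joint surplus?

3

Bargaining reaches the level where marginal profit last exceeds marginal disturbance cost.
That holds through level 3 (257 ≥ 205) but not at 4 (166 < 295).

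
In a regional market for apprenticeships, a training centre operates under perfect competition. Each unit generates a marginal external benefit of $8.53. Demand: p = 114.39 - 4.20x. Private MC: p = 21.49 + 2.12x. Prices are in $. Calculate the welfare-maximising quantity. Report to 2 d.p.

x* = 16.05

Social marginal cost = private MC − MEB = 12.96 + 2.12x.
Set SMC = demand: 12.96 + 2.12x = 114.39 - 4.20x → x* = 16.0491.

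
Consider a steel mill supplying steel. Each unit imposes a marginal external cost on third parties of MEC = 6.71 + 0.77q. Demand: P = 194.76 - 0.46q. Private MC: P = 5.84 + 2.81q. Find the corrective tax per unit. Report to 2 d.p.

Social marginal cost = private MC + MEC = 12.55 + 3.58q.
Set SMC = demand: 12.55 + 3.58q = 194.76 - 0.46q → q* = 45.1015.
The Pigouvian tax equals MEC at q*: 6.71 + 0.77×45.1015 = 41.4382.

tax = 41.44 per unit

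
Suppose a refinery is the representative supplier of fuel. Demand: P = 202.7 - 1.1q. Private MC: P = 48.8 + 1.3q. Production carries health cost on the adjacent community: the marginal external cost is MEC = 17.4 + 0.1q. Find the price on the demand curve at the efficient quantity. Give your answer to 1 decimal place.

P = 142.6

Social marginal cost = private MC + MEC = 66.2 + 1.4q.
Set SMC = demand: 66.2 + 1.4q = 202.7 - 1.1q → q* = 54.6000.
Consumer price on the demand curve at q*: 202.7 − 1.1×54.6000 = 142.6400.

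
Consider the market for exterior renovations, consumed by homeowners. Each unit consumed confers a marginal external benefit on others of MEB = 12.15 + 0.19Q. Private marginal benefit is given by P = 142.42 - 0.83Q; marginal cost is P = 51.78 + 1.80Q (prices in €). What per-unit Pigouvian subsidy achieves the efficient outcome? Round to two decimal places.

Social marginal benefit = demand + MEB = 154.57 - 0.64Q.
Set SMB = MC: 154.57 - 0.64Q = 51.78 + 1.80Q → Q* = 42.1270.
The Pigouvian subsidy equals MEB at Q*: 12.15 + 0.19×42.1270 = 20.1541.

subsidy = €20.15 per unit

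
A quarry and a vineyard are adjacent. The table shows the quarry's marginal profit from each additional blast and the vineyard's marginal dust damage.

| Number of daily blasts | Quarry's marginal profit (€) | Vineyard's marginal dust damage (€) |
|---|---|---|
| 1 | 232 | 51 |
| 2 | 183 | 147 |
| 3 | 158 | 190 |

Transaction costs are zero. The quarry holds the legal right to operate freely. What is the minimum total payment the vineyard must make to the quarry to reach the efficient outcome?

€158

Left alone the quarry would choose level 3 (marginal profit stays positive).
Efficient level: k* = 2 (marginal profit ≥ marginal dust damage through 2).
The vineyard must at least cover the quarry's forgone profit from cutting 3→2: 158 = 158.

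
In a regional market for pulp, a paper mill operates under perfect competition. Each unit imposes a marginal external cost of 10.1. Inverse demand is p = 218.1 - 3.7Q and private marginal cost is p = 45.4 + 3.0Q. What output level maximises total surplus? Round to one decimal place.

Social marginal cost = private MC + MEC = 55.5 + 3.0Q.
Set SMC = demand: 55.5 + 3.0Q = 218.1 - 3.7Q → Q* = 24.2687.

Q* = 24.3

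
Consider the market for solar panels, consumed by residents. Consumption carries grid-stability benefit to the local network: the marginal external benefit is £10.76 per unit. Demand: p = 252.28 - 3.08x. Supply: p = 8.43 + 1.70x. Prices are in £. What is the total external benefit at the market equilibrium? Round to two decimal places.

£548.92

Market equilibrium (private): 8.43 + 1.70x = 252.28 - 3.08x → x_m = 51.0146.
Total external benefit = MEB × x_m = 10.76 × 51.0146 = 548.9171.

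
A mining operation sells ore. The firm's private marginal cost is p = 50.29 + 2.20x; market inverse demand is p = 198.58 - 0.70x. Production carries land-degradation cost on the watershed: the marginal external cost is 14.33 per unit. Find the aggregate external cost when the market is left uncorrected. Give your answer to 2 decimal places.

Market equilibrium (private): 50.29 + 2.20x = 198.58 - 0.70x → x_m = 51.1345.
Total external cost = MEC × x_m = 14.33 × 51.1345 = 732.7574.

732.76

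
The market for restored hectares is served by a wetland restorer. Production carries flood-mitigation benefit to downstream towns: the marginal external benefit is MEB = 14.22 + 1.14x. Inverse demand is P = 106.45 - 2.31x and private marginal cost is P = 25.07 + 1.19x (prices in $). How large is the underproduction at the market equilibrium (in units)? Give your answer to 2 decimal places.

Market equilibrium (private): 25.07 + 1.19x = 106.45 - 2.31x → x_m = 23.2514.
Social marginal cost = private MC − MEB = 10.85 + 0.05x.
Set SMC = demand: 10.85 + 0.05x = 106.45 - 2.31x → x* = 40.5085.
Gap = |23.2514 − 40.5085| = 17.2571.

17.26 units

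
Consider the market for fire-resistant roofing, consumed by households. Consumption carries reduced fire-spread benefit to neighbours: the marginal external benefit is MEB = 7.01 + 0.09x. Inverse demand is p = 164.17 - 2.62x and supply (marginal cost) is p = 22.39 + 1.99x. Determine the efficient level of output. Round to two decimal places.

Social marginal benefit = demand + MEB = 171.18 - 2.53x.
Set SMB = MC: 171.18 - 2.53x = 22.39 + 1.99x → x* = 32.9181.

x* = 32.92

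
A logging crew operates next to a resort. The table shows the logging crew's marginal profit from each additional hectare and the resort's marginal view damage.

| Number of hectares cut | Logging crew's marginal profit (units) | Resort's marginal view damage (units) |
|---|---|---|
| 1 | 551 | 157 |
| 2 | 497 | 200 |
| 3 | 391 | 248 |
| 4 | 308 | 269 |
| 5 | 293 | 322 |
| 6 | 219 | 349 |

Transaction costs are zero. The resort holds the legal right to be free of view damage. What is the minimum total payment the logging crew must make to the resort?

874

Efficient level: marginal profit ≥ marginal view damage through level 4, so k* = 4.
With the resort holding the right, the logging crew must at least compensate total damage at k*: 157 + 200 + 248 + 269 = 874.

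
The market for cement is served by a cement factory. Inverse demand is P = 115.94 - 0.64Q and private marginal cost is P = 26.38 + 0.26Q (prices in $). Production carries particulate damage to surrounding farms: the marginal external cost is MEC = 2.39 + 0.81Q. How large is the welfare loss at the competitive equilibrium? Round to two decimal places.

Market equilibrium (private): 26.38 + 0.26Q = 115.94 - 0.64Q → Q_m = 99.5111.
Social marginal cost = private MC + MEC = 28.77 + 1.07Q.
Set SMC = demand: 28.77 + 1.07Q = 115.94 - 0.64Q → Q* = 50.9766.
The loss is the area between SMC and demand from Q* to Q_m; with linear curves that's a triangle of height MEC(Q_m).
DWL = ½ × 48.5345 × 82.9940 = 2014.0361.

DWL = $2014.04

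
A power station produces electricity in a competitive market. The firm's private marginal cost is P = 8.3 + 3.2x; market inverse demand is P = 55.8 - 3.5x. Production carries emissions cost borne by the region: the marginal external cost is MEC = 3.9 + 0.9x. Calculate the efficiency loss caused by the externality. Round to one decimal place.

Market equilibrium (private): 8.3 + 3.2x = 55.8 - 3.5x → x_m = 7.0896.
Social marginal cost = private MC + MEC = 12.2 + 4.1x.
Set SMC = demand: 12.2 + 4.1x = 55.8 - 3.5x → x* = 5.7368.
The loss is the area between SMC and demand from x* to x_m; with linear curves that's a triangle of height MEC(x_m).
DWL = ½ × 1.3528 × 10.2806 = 6.9538.

DWL = 7.0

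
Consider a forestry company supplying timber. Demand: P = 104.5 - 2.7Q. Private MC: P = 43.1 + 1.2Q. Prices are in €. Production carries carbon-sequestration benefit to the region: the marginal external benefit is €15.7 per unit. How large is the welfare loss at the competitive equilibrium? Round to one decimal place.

DWL = €31.6

Market equilibrium (private): 43.1 + 1.2Q = 104.5 - 2.7Q → Q_m = 15.7436.
Social marginal cost = private MC − MEB = 27.4 + 1.2Q.
Set SMC = demand: 27.4 + 1.2Q = 104.5 - 2.7Q → Q* = 19.7692.
Height of the DWL triangle at Q_m is demand(Q_m) − SMC(Q_m) = MEB(Q_m) = 15.7000.
DWL = ½ × 4.0256 × 15.7000 = 31.6010.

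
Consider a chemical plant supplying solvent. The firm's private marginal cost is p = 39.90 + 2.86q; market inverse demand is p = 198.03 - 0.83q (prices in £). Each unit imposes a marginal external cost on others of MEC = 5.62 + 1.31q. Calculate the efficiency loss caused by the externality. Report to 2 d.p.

DWL = £381.41

Market equilibrium (private): 39.90 + 2.86q = 198.03 - 0.83q → q_m = 42.8537.
Social marginal cost = private MC + MEC = 45.52 + 4.17q.
Set SMC = demand: 45.52 + 4.17q = 198.03 - 0.83q → q* = 30.5020.
Between q* and q_m the wedge SMC − demand runs linearly from 0 to MEC(q_m), so the loss is a triangle.
DWL = ½ × 12.3517 × 61.7583 = 381.4100.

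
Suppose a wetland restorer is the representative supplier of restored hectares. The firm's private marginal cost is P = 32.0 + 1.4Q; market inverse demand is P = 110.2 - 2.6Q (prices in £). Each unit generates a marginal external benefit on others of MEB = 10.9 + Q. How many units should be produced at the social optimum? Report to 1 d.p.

Social marginal cost = private MC − MEB = 21.1 + 0.4Q.
Set SMC = demand: 21.1 + 0.4Q = 110.2 - 2.6Q → Q* = 29.7000.

Q* = 29.7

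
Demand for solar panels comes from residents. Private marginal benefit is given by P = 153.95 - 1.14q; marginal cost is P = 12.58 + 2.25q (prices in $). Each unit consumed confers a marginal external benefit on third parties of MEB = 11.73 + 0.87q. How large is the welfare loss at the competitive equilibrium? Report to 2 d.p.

Market equilibrium (private): 12.58 + 2.25q = 153.95 - 1.14q → q_m = 41.7021.
Social marginal benefit = demand + MEB = 165.68 - 0.27q.
Set SMB = MC: 165.68 - 0.27q = 12.58 + 2.25q → q* = 60.7540.
Between q* and q_m the wedge SMB − MC runs linearly from 0 to MEB(q_m), so the loss is a triangle.
DWL = ½ × 19.0519 × 48.0108 = 457.3485.

DWL = $457.35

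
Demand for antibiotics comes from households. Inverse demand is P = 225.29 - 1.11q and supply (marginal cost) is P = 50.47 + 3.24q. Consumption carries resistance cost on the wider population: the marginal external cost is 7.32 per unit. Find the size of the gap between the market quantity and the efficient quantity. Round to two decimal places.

Market equilibrium (private): 50.47 + 3.24q = 225.29 - 1.11q → q_m = 40.1885.
Social marginal benefit = demand − MEC = 217.97 - 1.11q.
Set SMB = MC: 217.97 - 1.11q = 50.47 + 3.24q → q* = 38.5057.
Gap = |40.1885 − 38.5057| = 1.6828.

1.68 units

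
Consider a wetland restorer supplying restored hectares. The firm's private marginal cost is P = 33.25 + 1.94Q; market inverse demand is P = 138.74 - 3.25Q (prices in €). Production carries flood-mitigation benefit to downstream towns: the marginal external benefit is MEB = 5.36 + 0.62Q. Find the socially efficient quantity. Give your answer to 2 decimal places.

Q* = 24.26

Social marginal cost = private MC − MEB = 27.89 + 1.32Q.
Set SMC = demand: 27.89 + 1.32Q = 138.74 - 3.25Q → Q* = 24.2560.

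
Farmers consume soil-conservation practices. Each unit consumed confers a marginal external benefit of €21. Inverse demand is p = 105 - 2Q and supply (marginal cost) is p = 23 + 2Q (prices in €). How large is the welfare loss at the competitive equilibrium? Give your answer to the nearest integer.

Market equilibrium (private): 23 + 2Q = 105 - 2Q → Q_m = 20.5000.
Social marginal benefit = demand + MEB = 126 - 2Q.
Set SMB = MC: 126 - 2Q = 23 + 2Q → Q* = 25.7500.
The welfare-loss triangle has base |Q_m − Q*| and height MEB(Q_m) (the vertical gap between SMB and MC is zero at Q* and MEB at Q_m).
DWL = ½ × 5.2500 × 21.0000 = 55.1250.

DWL = €55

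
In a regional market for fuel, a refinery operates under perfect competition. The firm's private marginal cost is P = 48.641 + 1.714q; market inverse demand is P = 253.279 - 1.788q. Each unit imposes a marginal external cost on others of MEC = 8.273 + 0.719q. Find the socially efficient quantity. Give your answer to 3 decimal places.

q* = 46.521

Social marginal cost = private MC + MEC = 56.914 + 2.433q.
Set SMC = demand: 56.914 + 2.433q = 253.279 - 1.788q → q* = 46.5210.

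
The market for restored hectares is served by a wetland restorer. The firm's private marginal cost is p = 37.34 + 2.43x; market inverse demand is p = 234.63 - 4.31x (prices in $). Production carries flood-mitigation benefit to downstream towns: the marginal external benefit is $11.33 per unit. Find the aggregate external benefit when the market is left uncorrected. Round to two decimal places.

Market equilibrium (private): 37.34 + 2.43x = 234.63 - 4.31x → x_m = 29.2715.
Total external benefit = MEB × x_m = 11.33 × 29.2715 = 331.6461.

$331.65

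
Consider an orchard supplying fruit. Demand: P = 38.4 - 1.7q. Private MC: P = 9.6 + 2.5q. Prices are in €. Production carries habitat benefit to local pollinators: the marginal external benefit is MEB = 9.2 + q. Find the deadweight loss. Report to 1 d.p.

Market equilibrium (private): 9.6 + 2.5q = 38.4 - 1.7q → q_m = 6.8571.
Social marginal cost = private MC − MEB = 0.4 + 1.5q.
Set SMC = demand: 0.4 + 1.5q = 38.4 - 1.7q → q* = 11.8750.
The welfare-loss triangle has base |q_m − q*| and height MEB(q_m) (the vertical gap between SMC and demand is zero at q* and MEB at q_m).
DWL = ½ × 5.0179 × 16.0571 = 40.2865.

DWL = €40.3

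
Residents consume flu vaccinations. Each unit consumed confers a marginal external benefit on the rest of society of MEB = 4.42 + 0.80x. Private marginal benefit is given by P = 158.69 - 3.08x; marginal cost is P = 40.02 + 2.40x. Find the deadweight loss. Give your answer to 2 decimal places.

Market equilibrium (private): 40.02 + 2.40x = 158.69 - 3.08x → x_m = 21.6551.
Social marginal benefit = demand + MEB = 163.11 - 2.28x.
Set SMB = MC: 163.11 - 2.28x = 40.02 + 2.40x → x* = 26.3013.
Between x* and x_m the wedge SMB − MC runs linearly from 0 to MEB(x_m), so the loss is a triangle.
DWL = ½ × 4.6462 × 21.7441 = 50.5137.

DWL = 50.51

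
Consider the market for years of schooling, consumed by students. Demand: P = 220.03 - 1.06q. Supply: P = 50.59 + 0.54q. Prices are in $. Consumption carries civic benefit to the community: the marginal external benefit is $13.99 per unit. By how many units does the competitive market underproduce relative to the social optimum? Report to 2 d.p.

Market equilibrium (private): 50.59 + 0.54q = 220.03 - 1.06q → q_m = 105.9000.
Social marginal benefit = demand + MEB = 234.02 - 1.06q.
Set SMB = MC: 234.02 - 1.06q = 50.59 + 0.54q → q* = 114.6438.
Gap = |105.9000 − 114.6438| = 8.7438.

8.74 units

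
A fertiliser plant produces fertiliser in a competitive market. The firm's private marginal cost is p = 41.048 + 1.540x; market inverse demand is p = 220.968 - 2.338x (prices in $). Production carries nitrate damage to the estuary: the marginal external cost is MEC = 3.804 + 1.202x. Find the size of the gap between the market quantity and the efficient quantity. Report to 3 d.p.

Market equilibrium (private): 41.048 + 1.540x = 220.968 - 2.338x → x_m = 46.3950.
Social marginal cost = private MC + MEC = 44.852 + 2.742x.
Set SMC = demand: 44.852 + 2.742x = 220.968 - 2.338x → x* = 34.6685.
Gap = |46.3950 − 34.6685| = 11.7265.

11.727 units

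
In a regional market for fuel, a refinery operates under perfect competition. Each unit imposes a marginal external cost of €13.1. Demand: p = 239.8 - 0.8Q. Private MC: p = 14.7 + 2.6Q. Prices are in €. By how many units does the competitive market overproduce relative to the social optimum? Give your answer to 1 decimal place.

Market equilibrium (private): 14.7 + 2.6Q = 239.8 - 0.8Q → Q_m = 66.2059.
Social marginal cost = private MC + MEC = 27.8 + 2.6Q.
Set SMC = demand: 27.8 + 2.6Q = 239.8 - 0.8Q → Q* = 62.3529.
Gap = |66.2059 − 62.3529| = 3.8530.

3.9 units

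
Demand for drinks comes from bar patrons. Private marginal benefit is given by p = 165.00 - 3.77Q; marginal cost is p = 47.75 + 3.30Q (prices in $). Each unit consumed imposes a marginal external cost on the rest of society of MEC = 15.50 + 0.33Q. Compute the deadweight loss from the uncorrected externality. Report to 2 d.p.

DWL = $29.72

Market equilibrium (private): 47.75 + 3.30Q = 165.00 - 3.77Q → Q_m = 16.5842.
Social marginal benefit = demand − MEC = 149.50 - 4.10Q.
Set SMB = MC: 149.50 - 4.10Q = 47.75 + 3.30Q → Q* = 13.7500.
Height of the DWL triangle at Q_m is MC(Q_m) − SMB(Q_m) = MEC(Q_m) = 20.9728.
DWL = ½ × 2.8342 × 20.9728 = 29.7206.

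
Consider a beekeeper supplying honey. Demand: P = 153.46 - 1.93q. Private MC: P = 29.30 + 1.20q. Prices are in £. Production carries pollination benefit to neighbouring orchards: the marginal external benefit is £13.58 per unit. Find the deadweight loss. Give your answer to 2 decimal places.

DWL = £29.46

Market equilibrium (private): 29.30 + 1.20q = 153.46 - 1.93q → q_m = 39.6677.
Social marginal cost = private MC − MEB = 15.72 + 1.20q.
Set SMC = demand: 15.72 + 1.20q = 153.46 - 1.93q → q* = 44.0064.
The loss is the area between SMC and demand from q* to q_m; with linear curves that's a triangle of height MEB(q_m).
DWL = ½ × 4.3387 × 13.5800 = 29.4598.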